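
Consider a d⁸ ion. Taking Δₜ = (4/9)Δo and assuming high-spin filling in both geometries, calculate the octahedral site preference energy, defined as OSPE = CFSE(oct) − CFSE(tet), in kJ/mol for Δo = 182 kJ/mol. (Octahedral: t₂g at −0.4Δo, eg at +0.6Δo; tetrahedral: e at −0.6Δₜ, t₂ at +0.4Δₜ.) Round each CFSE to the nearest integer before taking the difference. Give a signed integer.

-153

Octahedral high-spin t₂g⁶ eg²: CFSE = -1.2 × 182 = -218 kJ/mol.
Tetrahedral: e⁴ t₂⁴, CFSE = 4(−0.6) + 4(+0.4) = -0.8Δₜ = -0.8 × (4/9) × 182 = -65 kJ/mol.
OSPE = CFSE(oct) − CFSE(tet) = -218 − (-65) = -153 kJ/mol.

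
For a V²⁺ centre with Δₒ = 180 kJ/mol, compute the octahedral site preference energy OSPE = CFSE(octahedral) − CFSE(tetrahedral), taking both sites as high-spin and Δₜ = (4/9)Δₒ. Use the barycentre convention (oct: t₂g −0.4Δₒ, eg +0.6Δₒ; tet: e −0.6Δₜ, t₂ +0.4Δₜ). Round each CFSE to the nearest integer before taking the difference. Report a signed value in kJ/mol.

Group 5 minus oxidation state +2 gives a d³ configuration for V²⁺.
Octahedral high-spin t2g^3 e_g^0: CFSE = -1.2 × 180 = -216 kJ/mol.
Tetrahedral: e^2 t2^1, CFSE = 2(−0.6) + 1(+0.4) = -0.8Δₜ = -0.8 × (4/9) × 180 = -64 kJ/mol.
OSPE = -216 − (-64) = -152 kJ/mol.

-152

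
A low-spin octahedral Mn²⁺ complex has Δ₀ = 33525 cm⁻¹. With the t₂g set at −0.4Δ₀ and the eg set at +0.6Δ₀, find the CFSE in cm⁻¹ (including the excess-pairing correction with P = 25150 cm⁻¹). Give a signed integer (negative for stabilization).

Mn²⁺: group 7, so d-count = 7 − 2 = 5.
Configuration: t₂g⁵ eg⁰.
The orbital stabilization is -2.0Δ₀ = -2.0 × 33525 = -67050 cm⁻¹.
Relative to high-spin t₂g³ eg² (0 paired), the low-spin configuration has 2 additional pairs, contributing +2 × 25150 = +50300 cm⁻¹.
Net CFSE = -67050 + 50300 = -16750 cm⁻¹.

-16750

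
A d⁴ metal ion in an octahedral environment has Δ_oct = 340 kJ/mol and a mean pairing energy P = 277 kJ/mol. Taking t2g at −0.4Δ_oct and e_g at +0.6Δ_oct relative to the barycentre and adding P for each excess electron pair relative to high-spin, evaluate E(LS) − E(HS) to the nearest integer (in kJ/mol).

-63

High-spin: t2g^3 e_g^1, CFSE = -0.6Δ_oct = -204 kJ/mol.
Low-spin t2g^4 e_g^0 gives -1.6Δ_oct = -544 kJ/mol, but forming 1 extra pair costs 1P = 277 kJ/mol, so E(LS) = -544 + 277 = -267 kJ/mol.
E(LS) − E(HS) = -267 − (-204) = -63 kJ/mol.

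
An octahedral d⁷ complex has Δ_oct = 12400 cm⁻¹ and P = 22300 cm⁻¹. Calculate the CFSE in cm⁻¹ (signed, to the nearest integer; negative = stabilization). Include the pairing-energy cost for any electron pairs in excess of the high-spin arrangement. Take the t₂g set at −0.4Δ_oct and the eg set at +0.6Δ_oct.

Δ_oct < P, so pairing is avoided: the ground state is high-spin.
Filling d⁷ accordingly: t₂g⁵ eg².
Orbital CFSE = -0.8Δ_oct = -0.8 × 12400 = -9920 cm⁻¹.
High-spin has no excess pairs, so no pairing correction applies.

-9920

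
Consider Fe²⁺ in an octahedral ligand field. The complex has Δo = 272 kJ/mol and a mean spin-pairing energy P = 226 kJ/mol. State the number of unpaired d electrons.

0

Fe²⁺: group 8, so d-count = 8 − 2 = 6.
With Δo > P the complex is low-spin.
Configuration: t2g^6 e_g^0.
Unpaired electrons: 0.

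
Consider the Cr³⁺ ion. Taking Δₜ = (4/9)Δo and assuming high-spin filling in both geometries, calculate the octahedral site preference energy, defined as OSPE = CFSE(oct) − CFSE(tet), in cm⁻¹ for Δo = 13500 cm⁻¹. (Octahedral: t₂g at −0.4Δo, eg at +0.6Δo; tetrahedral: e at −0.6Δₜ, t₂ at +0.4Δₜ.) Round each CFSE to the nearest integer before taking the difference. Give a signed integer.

-11400

Cr is in group 6, so Cr³⁺ is d³ (6 − 3 = 3).
Octahedral high-spin t₂g³ eg⁰: CFSE = -1.2 × 13500 = -16200 cm⁻¹.
Tetrahedral e² t₂¹ gives -0.8Δₜ = -0.8 × (4/9) × 13500 = -4800 cm⁻¹.
OSPE = CFSE(oct) − CFSE(tet) = -16200 − (-4800) = -11400 cm⁻¹.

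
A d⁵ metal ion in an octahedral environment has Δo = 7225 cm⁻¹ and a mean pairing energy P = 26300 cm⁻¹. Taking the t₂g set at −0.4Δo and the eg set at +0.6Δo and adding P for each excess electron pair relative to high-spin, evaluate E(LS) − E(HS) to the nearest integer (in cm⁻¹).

In the high-spin limit (t₂g³ eg²) the orbital term is 0.0Δo = 0 cm⁻¹, with no excess pairing.
Low-spin: t₂g⁵ eg⁰, orbital CFSE = -2.0Δo = -14450 cm⁻¹; plus 2 excess pairs × P = +52600 cm⁻¹; total 38150 cm⁻¹.
The difference is 38150 − (0) = 38150 cm⁻¹, so high-spin lies lower.

38150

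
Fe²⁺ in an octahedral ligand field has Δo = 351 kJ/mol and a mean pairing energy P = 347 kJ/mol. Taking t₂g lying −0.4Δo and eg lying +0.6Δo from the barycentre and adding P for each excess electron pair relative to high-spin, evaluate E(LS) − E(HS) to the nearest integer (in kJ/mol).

Fe sits in group 8; removing 2 electrons leaves Fe²⁺ with 8 − 2 = 6 d electrons.
In the high-spin limit (t₂g⁴ eg²) the orbital term is -0.4Δo = -140 kJ/mol, with no excess pairing.
Low-spin t₂g⁶ eg⁰ gives -2.4Δo = -842 kJ/mol, but forming 2 extra pairs costs 2P = 694 kJ/mol, so E(LS) = -842 + 694 = -148 kJ/mol.
E(LS) − E(HS) = -148 − (-140) = -8 kJ/mol.

-8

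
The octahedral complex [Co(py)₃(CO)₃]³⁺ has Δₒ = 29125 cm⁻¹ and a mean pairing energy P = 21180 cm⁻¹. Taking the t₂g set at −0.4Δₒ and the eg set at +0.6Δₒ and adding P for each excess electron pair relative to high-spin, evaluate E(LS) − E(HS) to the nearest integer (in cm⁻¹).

Ligand charges: 3×(+0) from py and 3×(+0) from CO sum to +0; with overall charge +3, Co is +3.
Co sits in group 9; removing 3 electrons leaves Co³⁺ with 9 − 3 = 6 d electrons.
High-spin: t₂g⁴ eg², CFSE = -0.4Δₒ = -11650 cm⁻¹.
For low-spin the configuration is t₂g⁶ eg⁰: orbital energy -2.4 × 29125 = -69900 cm⁻¹, and 2 additional pairs relative to high-spin add 42360 cm⁻¹, giving -27540 cm⁻¹.
Thus E(LS) − E(HS) = -15890 cm⁻¹.

-15890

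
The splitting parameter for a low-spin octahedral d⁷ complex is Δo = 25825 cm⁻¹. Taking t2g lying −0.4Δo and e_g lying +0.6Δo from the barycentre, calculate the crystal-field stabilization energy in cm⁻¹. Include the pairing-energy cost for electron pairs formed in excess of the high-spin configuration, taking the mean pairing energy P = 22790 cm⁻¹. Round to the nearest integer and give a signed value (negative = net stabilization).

-23695

Electron filling gives t2g^6 e_g^1.
CFSE(orbital) = 6×(-0.4Δo) + 1×(0.6Δo) = -1.8Δo; with Δo = 25825 cm⁻¹ that is -46485 cm⁻¹.
Pairing penalty: 3 pairs vs 2 in the high-spin reference → 1 extra × P = 22790 cm⁻¹.
Net CFSE = -46485 + 22790 = -23695 cm⁻¹.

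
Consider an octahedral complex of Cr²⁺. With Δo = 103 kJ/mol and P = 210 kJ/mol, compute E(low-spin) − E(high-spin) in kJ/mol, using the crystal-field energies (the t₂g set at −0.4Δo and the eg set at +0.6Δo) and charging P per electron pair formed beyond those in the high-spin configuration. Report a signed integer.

Cr sits in group 6; removing 2 electrons leaves Cr²⁺ with 6 − 2 = 4 d electrons.
High-spin: t₂g³ eg¹, CFSE = -0.6Δo = -62 kJ/mol.
Low-spin t₂g⁴ eg⁰ gives -1.6Δo = -165 kJ/mol, but forming 1 extra pair costs 1P = 210 kJ/mol, so E(LS) = -165 + 210 = 45 kJ/mol.
The difference is 45 − (-62) = 107 kJ/mol, so high-spin lies lower.

107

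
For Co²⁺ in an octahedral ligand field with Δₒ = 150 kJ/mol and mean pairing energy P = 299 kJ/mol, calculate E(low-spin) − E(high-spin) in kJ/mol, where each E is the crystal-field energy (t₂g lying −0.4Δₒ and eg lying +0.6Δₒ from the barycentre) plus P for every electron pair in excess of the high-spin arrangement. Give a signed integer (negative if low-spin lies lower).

149

Group 9 minus oxidation state +2 gives a d⁷ configuration for Co²⁺.
High-spin: t₂g⁵ eg², CFSE = -0.8Δₒ = -120 kJ/mol.
Low-spin: t₂g⁶ eg¹, orbital CFSE = -1.8Δₒ = -270 kJ/mol; plus 1 excess pair × P = +299 kJ/mol; total 29 kJ/mol.
The difference is 29 − (-120) = 149 kJ/mol, so high-spin lies lower.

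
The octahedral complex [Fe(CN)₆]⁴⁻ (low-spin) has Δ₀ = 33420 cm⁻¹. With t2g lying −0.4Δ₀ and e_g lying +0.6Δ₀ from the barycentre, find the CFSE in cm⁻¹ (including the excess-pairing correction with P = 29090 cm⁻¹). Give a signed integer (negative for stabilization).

Each CN⁻ contributes -1; 6 × (-1) = -6. With overall charge -4, Fe is in the +2 oxidation state.
Fe sits in group 8; removing 2 electrons leaves Fe²⁺ with 8 − 2 = 6 d electrons.
Configuration: t2g^6 e_g^0.
CFSE(orbital) = 6×(-0.4Δ₀) + 0×(0.6Δ₀) = -2.4Δ₀; with Δ₀ = 33420 cm⁻¹ that is -80208 cm⁻¹.
Pairing penalty: 3 pairs vs 1 in the high-spin reference → 2 extra × P = 58180 cm⁻¹.
Combining: -80208 + 58180 = -22028 cm⁻¹.

-22028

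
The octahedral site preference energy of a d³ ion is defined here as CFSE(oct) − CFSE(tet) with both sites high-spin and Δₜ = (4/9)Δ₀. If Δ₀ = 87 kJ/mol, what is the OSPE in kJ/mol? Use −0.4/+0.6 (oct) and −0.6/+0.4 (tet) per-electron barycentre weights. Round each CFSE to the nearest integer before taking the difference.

Octahedral high-spin t2g^3 e_g^0: CFSE = -1.2 × 87 = -104 kJ/mol.
Tetrahedral e^2 t2^1 gives -0.8Δₜ = -0.8 × (4/9) × 87 = -31 kJ/mol.
Subtracting, OSPE = -104 − (-31) = -73 kJ/mol.

-73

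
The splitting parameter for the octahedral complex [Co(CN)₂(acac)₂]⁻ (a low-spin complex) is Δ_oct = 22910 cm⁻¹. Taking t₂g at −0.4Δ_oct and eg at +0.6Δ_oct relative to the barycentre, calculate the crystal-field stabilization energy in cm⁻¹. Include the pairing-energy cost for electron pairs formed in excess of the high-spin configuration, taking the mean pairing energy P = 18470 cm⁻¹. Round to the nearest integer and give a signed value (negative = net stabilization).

Ligand charges: 2×(-1) from CN⁻ and 2×(-1) from acac⁻ sum to -4; with overall charge -1, Co is +3.
Co³⁺: group 9, so d-count = 9 − 3 = 6.
The d⁶ electrons fill as t₂g⁶ eg⁰.
Orbital CFSE = 6(-0.4) + 0(0.6) = -2.4Δ_oct = -2.4 × 22910 = -54984 cm⁻¹.
Pairing penalty: 3 pairs vs 1 in the high-spin reference → 2 extra × P = 36940 cm⁻¹.
Combining: -54984 + 36940 = -18044 cm⁻¹.

-18044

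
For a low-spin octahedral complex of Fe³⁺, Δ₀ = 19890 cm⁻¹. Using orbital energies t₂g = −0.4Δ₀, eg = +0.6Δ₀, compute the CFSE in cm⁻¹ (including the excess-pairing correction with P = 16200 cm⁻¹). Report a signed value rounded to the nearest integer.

-7380

Group 8 minus oxidation state +3 gives a d⁵ configuration for Fe³⁺.
The d⁵ electrons fill as t₂g⁵ eg⁰.
The orbital stabilization is -2.0Δ₀ = -2.0 × 19890 = -39780 cm⁻¹.
High-spin d⁵ would be t₂g³ eg² with 0 pairs; low-spin has 2, so 2 excess pairs cost +2P = +32400 cm⁻¹.
Net CFSE = -39780 + 32400 = -7380 cm⁻¹.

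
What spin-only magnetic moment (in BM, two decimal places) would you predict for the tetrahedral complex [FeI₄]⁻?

5.92 BM

Each I⁻ contributes -1; 4 × (-1) = -4. With overall charge -1, Fe is in the +3 oxidation state.
Fe is in group 8, so Fe³⁺ is d⁵ (8 − 3 = 5).
Tetrahedral splitting is small, so the complex is high-spin.
Configuration: e² t₂³ → 5 unpaired electrons.
μ(spin-only) = √[5(5+2)] = √35 ≈ 5.92 BM.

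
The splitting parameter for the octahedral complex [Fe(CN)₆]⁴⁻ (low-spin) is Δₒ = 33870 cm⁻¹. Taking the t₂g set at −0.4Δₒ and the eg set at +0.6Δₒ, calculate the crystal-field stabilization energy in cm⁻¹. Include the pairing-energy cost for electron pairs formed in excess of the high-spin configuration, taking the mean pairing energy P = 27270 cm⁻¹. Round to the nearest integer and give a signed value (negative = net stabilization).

Each CN⁻ contributes -1; 6 × (-1) = -6. With overall charge -4, Fe is in the +2 oxidation state.
Fe sits in group 8; removing 2 electrons leaves Fe²⁺ with 8 − 2 = 6 d electrons.
Configuration: t₂g⁶ eg⁰.
CFSE(orbital) = 6×(-0.4Δₒ) + 0×(0.6Δₒ) = -2.4Δₒ; with Δₒ = 33870 cm⁻¹ that is -81288 cm⁻¹.
Relative to high-spin t₂g⁴ eg² (1 paired), the low-spin configuration has 2 additional pairs, contributing +2 × 27270 = +54540 cm⁻¹.
Net CFSE = -81288 + 54540 = -26748 cm⁻¹.

-26748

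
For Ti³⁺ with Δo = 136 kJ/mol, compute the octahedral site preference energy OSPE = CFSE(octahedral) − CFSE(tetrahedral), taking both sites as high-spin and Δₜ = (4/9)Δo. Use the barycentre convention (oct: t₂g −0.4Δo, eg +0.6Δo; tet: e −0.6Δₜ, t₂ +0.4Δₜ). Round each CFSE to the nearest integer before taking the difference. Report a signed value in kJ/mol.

-18

Ti sits in group 4; removing 3 electrons leaves Ti³⁺ with 4 − 3 = 1 d electrons.
Octahedral high-spin t₂g¹ eg⁰: CFSE = -0.4 × 136 = -54 kJ/mol.
Tetrahedral: e¹ t₂⁰, CFSE = 1(−0.6) + 0(+0.4) = -0.6Δₜ = -0.6 × (4/9) × 136 = -36 kJ/mol.
OSPE = -54 − (-36) = -18 kJ/mol.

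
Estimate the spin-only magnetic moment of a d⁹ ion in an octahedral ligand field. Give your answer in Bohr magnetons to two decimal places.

Configuration: t2g^6 e_g^3 → 1 unpaired electron.
μ(spin-only) = √[1(1+2)] = √3 ≈ 1.73 Bohr magnetons.

1.73 Bohr magnetons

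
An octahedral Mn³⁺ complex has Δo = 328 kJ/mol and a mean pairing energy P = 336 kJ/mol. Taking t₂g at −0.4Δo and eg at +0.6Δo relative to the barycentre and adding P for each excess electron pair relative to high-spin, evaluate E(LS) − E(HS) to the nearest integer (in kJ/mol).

Mn is in group 7, so Mn³⁺ is d⁴ (7 − 3 = 4).
High-spin d⁴ fills as t₂g³ eg¹ with CFSE 3(−0.4) + 1(+0.6) = -0.6Δo = -197 kJ/mol.
For low-spin the configuration is t₂g⁴ eg⁰: orbital energy -1.6 × 328 = -525 kJ/mol, and 1 additional pair relative to high-spin adds 336 kJ/mol, giving -189 kJ/mol.
The difference is -189 − (-197) = 8 kJ/mol, so high-spin lies lower.

8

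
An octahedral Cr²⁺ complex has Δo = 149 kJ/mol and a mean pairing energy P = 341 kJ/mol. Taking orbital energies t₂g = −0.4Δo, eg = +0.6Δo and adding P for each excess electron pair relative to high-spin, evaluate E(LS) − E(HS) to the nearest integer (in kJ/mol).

Group 6 minus oxidation state +2 gives a d⁴ configuration for Cr²⁺.
In the high-spin limit (t₂g³ eg¹) the orbital term is -0.6Δo = -89 kJ/mol, with no excess pairing.
Low-spin: t₂g⁴ eg⁰, orbital CFSE = -1.6Δo = -238 kJ/mol; plus 1 excess pair × P = +341 kJ/mol; total 103 kJ/mol.
The difference is 103 − (-89) = 192 kJ/mol, so high-spin lies lower.

192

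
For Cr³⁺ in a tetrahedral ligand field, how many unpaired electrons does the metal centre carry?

Cr is in group 6, so Cr³⁺ is d³ (6 − 3 = 3).
Tetrahedral splitting is small, so the complex is high-spin.
Configuration: e^2 t2^1, giving 3 unpaired electrons.

3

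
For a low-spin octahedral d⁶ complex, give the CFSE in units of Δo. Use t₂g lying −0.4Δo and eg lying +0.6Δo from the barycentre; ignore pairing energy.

-2.4 Δo

Configuration: t₂g⁶ eg⁰.
CFSE = 6(-0.4Δo) + 0(0.6Δo) = -2.4Δo + 0.0Δo = -2.4Δo.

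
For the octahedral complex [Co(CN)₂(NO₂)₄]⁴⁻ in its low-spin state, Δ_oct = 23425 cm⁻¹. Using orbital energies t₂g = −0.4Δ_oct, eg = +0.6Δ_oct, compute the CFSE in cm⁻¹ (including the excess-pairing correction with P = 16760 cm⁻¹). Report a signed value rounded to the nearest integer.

-25405

Ligand charges: 2×(-1) from CN⁻ and 4×(-1) from NO₂⁻ sum to -6; with overall charge -4, Co is +2.
Group 9 minus oxidation state +2 gives a d⁷ configuration for Co²⁺.
Electron filling gives t₂g⁶ eg¹.
The orbital stabilization is -1.8Δ_oct = -1.8 × 23425 = -42165 cm⁻¹.
Relative to high-spin t₂g⁵ eg² (2 paired), the low-spin configuration has 1 additional pair, contributing +1 × 16760 = +16760 cm⁻¹.
Net CFSE = -42165 + 16760 = -25405 cm⁻¹.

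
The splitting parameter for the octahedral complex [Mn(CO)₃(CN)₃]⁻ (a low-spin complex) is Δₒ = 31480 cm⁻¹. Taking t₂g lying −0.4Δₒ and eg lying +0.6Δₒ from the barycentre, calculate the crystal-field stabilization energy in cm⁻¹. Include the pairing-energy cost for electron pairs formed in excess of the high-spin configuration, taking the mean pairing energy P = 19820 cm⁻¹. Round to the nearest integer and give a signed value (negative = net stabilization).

-23320

Ligand charges: 3×(+0) from CO and 3×(-1) from CN⁻ sum to -3; with overall charge -1, Mn is +2.
Mn is in group 7, so Mn²⁺ is d⁵ (7 − 2 = 5).
Electron filling gives t₂g⁵ eg⁰.
Orbital CFSE = 5(-0.4) + 0(0.6) = -2.0Δₒ = -2.0 × 31480 = -62960 cm⁻¹.
Pairing penalty: 2 pairs vs 0 in the high-spin reference → 2 extra × P = 39640 cm⁻¹.
Net CFSE = -62960 + 39640 = -23320 cm⁻¹.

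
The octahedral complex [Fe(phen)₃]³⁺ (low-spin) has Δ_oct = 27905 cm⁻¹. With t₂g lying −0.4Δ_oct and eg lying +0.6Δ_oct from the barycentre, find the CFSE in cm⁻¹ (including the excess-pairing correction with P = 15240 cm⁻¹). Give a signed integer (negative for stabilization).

-25330

phen is neutral, so the +3 overall charge sits on Fe: oxidation state +3.
Fe³⁺: group 8, so d-count = 8 − 3 = 5.
The d⁵ electrons fill as t₂g⁵ eg⁰.
The orbital stabilization is -2.0Δ_oct = -2.0 × 27905 = -55810 cm⁻¹.
Relative to high-spin t₂g³ eg² (0 paired), the low-spin configuration has 2 additional pairs, contributing +2 × 15240 = +30480 cm⁻¹.
Combining: -55810 + 30480 = -25330 cm⁻¹.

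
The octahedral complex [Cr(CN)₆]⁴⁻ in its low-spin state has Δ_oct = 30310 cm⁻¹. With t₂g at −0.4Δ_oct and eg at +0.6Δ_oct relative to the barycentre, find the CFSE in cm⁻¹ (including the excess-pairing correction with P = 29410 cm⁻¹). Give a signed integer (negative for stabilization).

-19086

Each CN⁻ contributes -1; 6 × (-1) = -6. With overall charge -4, Cr is in the +2 oxidation state.
Group 6 minus oxidation state +2 gives a d⁴ configuration for Cr²⁺.
Electron filling gives t₂g⁴ eg⁰.
The orbital stabilization is -1.6Δ_oct = -1.6 × 30310 = -48496 cm⁻¹.
High-spin d⁴ would be t₂g³ eg¹ with 0 pairs; low-spin has 1, so 1 excess pair costs +1P = +29410 cm⁻¹.
Net CFSE = -48496 + 29410 = -19086 cm⁻¹.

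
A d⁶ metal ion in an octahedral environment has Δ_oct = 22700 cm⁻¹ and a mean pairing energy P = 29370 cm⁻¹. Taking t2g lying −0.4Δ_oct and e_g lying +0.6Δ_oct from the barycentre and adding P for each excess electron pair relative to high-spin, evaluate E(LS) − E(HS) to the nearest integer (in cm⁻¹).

13340

In the high-spin limit (t2g^4 e_g^2) the orbital term is -0.4Δ_oct = -9080 cm⁻¹, with no excess pairing.
For low-spin the configuration is t2g^6 e_g^0: orbital energy -2.4 × 22700 = -54480 cm⁻¹, and 2 additional pairs relative to high-spin add 58740 cm⁻¹, giving 4260 cm⁻¹.
E(LS) − E(HS) = 4260 − (-9080) = 13340 cm⁻¹.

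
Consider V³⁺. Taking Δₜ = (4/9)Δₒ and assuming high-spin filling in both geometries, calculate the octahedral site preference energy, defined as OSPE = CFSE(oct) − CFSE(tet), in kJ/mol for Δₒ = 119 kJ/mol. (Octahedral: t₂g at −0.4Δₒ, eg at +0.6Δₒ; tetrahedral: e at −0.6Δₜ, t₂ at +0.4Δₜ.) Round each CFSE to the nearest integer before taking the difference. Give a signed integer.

V sits in group 5; removing 3 electrons leaves V³⁺ with 5 − 3 = 2 d electrons.
In an octahedral site d² (HS) is t2g^2 e_g^0, giving CFSE(oct) = -0.8Δₒ = -95 kJ/mol.
In a tetrahedral site the filling is e^2 t2^0: CFSE(tet) = -1.2Δₜ = -1.2 × (4/9)(119) = -63 kJ/mol.
Subtracting, OSPE = -95 − (-63) = -32 kJ/mol.

-32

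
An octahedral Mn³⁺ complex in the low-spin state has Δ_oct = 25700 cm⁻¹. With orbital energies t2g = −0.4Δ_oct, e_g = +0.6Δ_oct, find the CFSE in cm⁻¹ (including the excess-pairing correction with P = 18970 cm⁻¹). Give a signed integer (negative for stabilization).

-22150

Mn³⁺: group 7, so d-count = 7 − 3 = 4.
The d⁴ electrons fill as t2g^4 e_g^0.
Orbital CFSE = 4(-0.4) + 0(0.6) = -1.6Δ_oct = -1.6 × 25700 = -41120 cm⁻¹.
High-spin d⁴ would be t2g^3 e_g^1 with 0 pairs; low-spin has 1, so 1 excess pair costs +1P = +18970 cm⁻¹.
Combining: -41120 + 18970 = -22150 cm⁻¹.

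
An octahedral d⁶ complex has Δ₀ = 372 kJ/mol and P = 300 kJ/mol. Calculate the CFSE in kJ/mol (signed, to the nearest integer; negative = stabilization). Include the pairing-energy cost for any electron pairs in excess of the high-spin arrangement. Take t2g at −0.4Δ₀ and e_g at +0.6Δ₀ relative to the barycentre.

Δ₀ > P, so pairing is preferred: the ground state is low-spin.
Filling d⁶ accordingly: t2g^6 e_g^0.
Orbital CFSE = -2.4Δ₀ = -2.4 × 372 = -893 kJ/mol.
Excess pairs vs high-spin: 3 − 1 = 2; pairing cost = +600 kJ/mol.
Net CFSE = -893 + 600 = -293 kJ/mol.

-293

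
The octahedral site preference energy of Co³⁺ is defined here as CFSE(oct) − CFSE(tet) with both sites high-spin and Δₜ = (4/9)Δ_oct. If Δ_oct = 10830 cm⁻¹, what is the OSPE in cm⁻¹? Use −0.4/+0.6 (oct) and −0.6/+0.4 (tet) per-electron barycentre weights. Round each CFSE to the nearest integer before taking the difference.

Group 9 minus oxidation state +3 gives a d⁶ configuration for Co³⁺.
Octahedral (high-spin): t₂g⁴ eg², CFSE = 4(−0.4) + 2(+0.6) = -0.4Δ_oct = -0.4 × 10830 = -4332 cm⁻¹.
In a tetrahedral site the filling is e³ t₂³: CFSE(tet) = -0.6Δₜ = -0.6 × (4/9)(10830) = -2888 cm⁻¹.
OSPE = CFSE(oct) − CFSE(tet) = -4332 − (-2888) = -1444 cm⁻¹.

-1444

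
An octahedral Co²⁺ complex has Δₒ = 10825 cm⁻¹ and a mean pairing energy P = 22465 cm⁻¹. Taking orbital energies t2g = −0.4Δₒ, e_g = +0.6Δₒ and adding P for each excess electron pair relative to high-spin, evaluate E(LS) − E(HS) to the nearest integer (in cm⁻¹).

Group 9 minus oxidation state +2 gives a d⁷ configuration for Co²⁺.
In the high-spin limit (t2g^5 e_g^2) the orbital term is -0.8Δₒ = -8660 cm⁻¹, with no excess pairing.
For low-spin the configuration is t2g^6 e_g^1: orbital energy -1.8 × 10825 = -19485 cm⁻¹, and 1 additional pair relative to high-spin adds 22465 cm⁻¹, giving 2980 cm⁻¹.
E(LS) − E(HS) = 2980 − (-8660) = 11640 cm⁻¹.

11640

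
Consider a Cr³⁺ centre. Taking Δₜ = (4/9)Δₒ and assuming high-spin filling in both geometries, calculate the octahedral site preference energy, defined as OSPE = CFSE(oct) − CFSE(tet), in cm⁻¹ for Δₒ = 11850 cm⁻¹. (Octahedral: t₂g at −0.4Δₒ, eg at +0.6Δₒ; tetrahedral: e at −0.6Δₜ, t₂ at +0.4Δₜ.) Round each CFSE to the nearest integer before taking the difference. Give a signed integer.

Group 6 minus oxidation state +3 gives a d³ configuration for Cr³⁺.
Octahedral high-spin t₂g³ eg⁰: CFSE = -1.2 × 11850 = -14220 cm⁻¹.
Tetrahedral: e² t₂¹, CFSE = 2(−0.6) + 1(+0.4) = -0.8Δₜ = -0.8 × (4/9) × 11850 = -4213 cm⁻¹.
OSPE = CFSE(oct) − CFSE(tet) = -14220 − (-4213) = -10007 cm⁻¹.

-10007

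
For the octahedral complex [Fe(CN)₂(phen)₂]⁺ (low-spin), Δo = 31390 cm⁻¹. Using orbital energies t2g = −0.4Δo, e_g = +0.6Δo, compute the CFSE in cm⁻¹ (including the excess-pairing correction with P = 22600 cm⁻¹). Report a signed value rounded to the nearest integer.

Ligand charges: 2×(-1) from CN⁻ and 2×(+0) from phen sum to -2; with overall charge +1, Fe is +3.
Group 8 minus oxidation state +3 gives a d⁵ configuration for Fe³⁺.
Configuration: t2g^5 e_g^0.
CFSE(orbital) = 5×(-0.4Δo) + 0×(0.6Δo) = -2.0Δo; with Δo = 31390 cm⁻¹ that is -62780 cm⁻¹.
Pairing penalty: 2 pairs vs 0 in the high-spin reference → 2 extra × P = 45200 cm⁻¹.
Combining: -62780 + 45200 = -17580 cm⁻¹.

-17580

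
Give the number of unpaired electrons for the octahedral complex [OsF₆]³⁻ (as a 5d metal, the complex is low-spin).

1

Each F⁻ contributes -1; 6 × (-1) = -6. With overall charge -3, Os is in the +3 oxidation state.
Group 8 minus oxidation state +3 gives a d⁵ configuration for Os³⁺.
Configuration: t₂g⁵ eg⁰, giving 1 unpaired electron.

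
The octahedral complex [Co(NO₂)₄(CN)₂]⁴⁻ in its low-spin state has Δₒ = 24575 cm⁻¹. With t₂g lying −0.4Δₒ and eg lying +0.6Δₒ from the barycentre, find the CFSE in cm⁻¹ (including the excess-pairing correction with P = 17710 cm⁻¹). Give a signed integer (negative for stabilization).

-26525

Ligand charges: 4×(-1) from NO₂⁻ and 2×(-1) from CN⁻ sum to -6; with overall charge -4, Co is +2.
Group 9 minus oxidation state +2 gives a d⁷ configuration for Co²⁺.
The d⁷ electrons fill as t₂g⁶ eg¹.
Orbital CFSE = 6(-0.4) + 1(0.6) = -1.8Δₒ = -1.8 × 24575 = -44235 cm⁻¹.
Pairing penalty: 3 pairs vs 2 in the high-spin reference → 1 extra × P = 17710 cm⁻¹.
Net CFSE = -44235 + 17710 = -26525 cm⁻¹.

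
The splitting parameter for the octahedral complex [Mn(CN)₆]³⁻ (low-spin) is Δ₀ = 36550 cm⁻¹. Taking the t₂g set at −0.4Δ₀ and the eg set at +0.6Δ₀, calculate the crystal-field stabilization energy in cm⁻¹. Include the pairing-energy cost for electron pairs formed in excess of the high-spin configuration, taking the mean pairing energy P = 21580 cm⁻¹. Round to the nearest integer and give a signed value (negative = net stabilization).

Each CN⁻ contributes -1; 6 × (-1) = -6. With overall charge -3, Mn is in the +3 oxidation state.
Mn is in group 7, so Mn³⁺ is d⁴ (7 − 3 = 4).
Configuration: t₂g⁴ eg⁰.
The orbital stabilization is -1.6Δ₀ = -1.6 × 36550 = -58480 cm⁻¹.
Pairing penalty: 1 pair vs 0 in the high-spin reference → 1 extra × P = 21580 cm⁻¹.
Combining: -58480 + 21580 = -36900 cm⁻¹.

-36900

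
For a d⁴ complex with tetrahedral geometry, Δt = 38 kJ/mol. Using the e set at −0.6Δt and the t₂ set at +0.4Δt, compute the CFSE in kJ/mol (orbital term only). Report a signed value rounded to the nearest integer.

With tetrahedral geometry the complex is necessarily high-spin.
Configuration: e² t₂².
CFSE(orbital) = 2×(-0.6Δt) + 2×(0.4Δt) = -0.4Δt; with Δt = 38 kJ/mol that is -15 kJ/mol.

-15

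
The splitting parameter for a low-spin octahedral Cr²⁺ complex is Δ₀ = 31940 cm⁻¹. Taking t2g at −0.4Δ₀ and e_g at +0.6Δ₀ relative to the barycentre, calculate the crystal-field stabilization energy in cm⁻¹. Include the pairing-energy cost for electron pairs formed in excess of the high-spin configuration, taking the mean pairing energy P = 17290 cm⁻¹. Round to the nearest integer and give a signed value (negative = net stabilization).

-33814

Cr²⁺: group 6, so d-count = 6 − 2 = 4.
Configuration: t2g^4 e_g^0.
Orbital CFSE = 4(-0.4) + 0(0.6) = -1.6Δ₀ = -1.6 × 31940 = -51104 cm⁻¹.
Pairing penalty: 1 pair vs 0 in the high-spin reference → 1 extra × P = 17290 cm⁻¹.
Combining: -51104 + 17290 = -33814 cm⁻¹.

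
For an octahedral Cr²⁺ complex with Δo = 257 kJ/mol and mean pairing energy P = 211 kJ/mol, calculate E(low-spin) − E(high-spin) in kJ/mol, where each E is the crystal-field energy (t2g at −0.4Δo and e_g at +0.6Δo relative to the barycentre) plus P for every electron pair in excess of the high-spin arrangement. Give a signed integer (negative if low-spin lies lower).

Cr is in group 6, so Cr²⁺ is d⁴ (6 − 2 = 4).
High-spin: t2g^3 e_g^1, CFSE = -0.6Δo = -154 kJ/mol.
Low-spin t2g^4 e_g^0 gives -1.6Δo = -411 kJ/mol, but forming 1 extra pair costs 1P = 211 kJ/mol, so E(LS) = -411 + 211 = -200 kJ/mol.
The difference is -200 − (-154) = -46 kJ/mol, so low-spin lies lower.

-46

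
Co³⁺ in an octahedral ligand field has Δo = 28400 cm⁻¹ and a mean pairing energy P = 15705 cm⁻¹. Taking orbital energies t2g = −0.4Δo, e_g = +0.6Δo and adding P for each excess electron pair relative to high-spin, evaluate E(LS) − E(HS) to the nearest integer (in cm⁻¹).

Group 9 minus oxidation state +3 gives a d⁶ configuration for Co³⁺.
High-spin d⁶ fills as t2g^4 e_g^2 with CFSE 4(−0.4) + 2(+0.6) = -0.4Δo = -11360 cm⁻¹.
Low-spin t2g^6 e_g^0 gives -2.4Δo = -68160 cm⁻¹, but forming 2 extra pairs costs 2P = 31410 cm⁻¹, so E(LS) = -68160 + 31410 = -36750 cm⁻¹.
The difference is -36750 − (-11360) = -25390 cm⁻¹, so low-spin lies lower.

-25390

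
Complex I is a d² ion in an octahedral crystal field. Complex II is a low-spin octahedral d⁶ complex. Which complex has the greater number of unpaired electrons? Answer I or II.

I: t₂g² eg⁰ → 2 unpaired.
II: t2g^6 e_g^0 → 0 unpaired.
So I has more unpaired electrons.

I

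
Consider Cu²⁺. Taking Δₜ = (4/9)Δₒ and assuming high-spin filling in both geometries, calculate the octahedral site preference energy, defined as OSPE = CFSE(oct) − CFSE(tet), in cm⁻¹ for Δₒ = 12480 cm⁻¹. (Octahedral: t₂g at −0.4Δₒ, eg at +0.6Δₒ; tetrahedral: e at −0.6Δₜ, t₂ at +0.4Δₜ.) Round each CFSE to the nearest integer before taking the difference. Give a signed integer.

Group 11 minus oxidation state +2 gives a d⁹ configuration for Cu²⁺.
Octahedral high-spin t₂g⁶ eg³: CFSE = -0.6 × 12480 = -7488 cm⁻¹.
In a tetrahedral site the filling is e⁴ t₂⁵: CFSE(tet) = -0.4Δₜ = -0.4 × (4/9)(12480) = -2219 cm⁻¹.
OSPE = CFSE(oct) − CFSE(tet) = -7488 − (-2219) = -5269 cm⁻¹.

-5269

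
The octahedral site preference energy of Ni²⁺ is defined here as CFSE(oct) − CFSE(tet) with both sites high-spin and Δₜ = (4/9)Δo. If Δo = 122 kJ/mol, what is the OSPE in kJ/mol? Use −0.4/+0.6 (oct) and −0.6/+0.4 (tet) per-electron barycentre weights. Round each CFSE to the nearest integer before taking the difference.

-103

Ni sits in group 10; removing 2 electrons leaves Ni²⁺ with 10 − 2 = 8 d electrons.
In an octahedral site d⁸ (HS) is t₂g⁶ eg², giving CFSE(oct) = -1.2Δo = -146 kJ/mol.
In a tetrahedral site the filling is e⁴ t₂⁴: CFSE(tet) = -0.8Δₜ = -0.8 × (4/9)(122) = -43 kJ/mol.
OSPE = -146 − (-43) = -103 kJ/mol.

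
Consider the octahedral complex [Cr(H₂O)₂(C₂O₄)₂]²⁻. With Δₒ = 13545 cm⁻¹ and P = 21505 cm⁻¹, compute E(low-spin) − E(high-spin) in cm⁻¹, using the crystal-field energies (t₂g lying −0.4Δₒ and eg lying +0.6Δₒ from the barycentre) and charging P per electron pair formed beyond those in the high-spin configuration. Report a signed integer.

Ligand charges: 2×(+0) from H₂O and 2×(-2) from C₂O₄²⁻ sum to -4; with overall charge -2, Cr is +2.
Cr is in group 6, so Cr²⁺ is d⁴ (6 − 2 = 4).
High-spin: t₂g³ eg¹, CFSE = -0.6Δₒ = -8127 cm⁻¹.
Low-spin: t₂g⁴ eg⁰, orbital CFSE = -1.6Δₒ = -21672 cm⁻¹; plus 1 excess pair × P = +21505 cm⁻¹; total -167 cm⁻¹.
The difference is -167 − (-8127) = 7960 cm⁻¹, so high-spin lies lower.

7960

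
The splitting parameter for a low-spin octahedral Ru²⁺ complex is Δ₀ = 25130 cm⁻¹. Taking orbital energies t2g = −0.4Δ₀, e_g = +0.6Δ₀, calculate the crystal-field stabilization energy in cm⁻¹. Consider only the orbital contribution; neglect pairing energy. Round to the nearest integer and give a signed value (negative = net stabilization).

-60312

Ru sits in group 8; removing 2 electrons leaves Ru²⁺ with 8 − 2 = 6 d electrons.
Configuration: t2g^6 e_g^0.
The orbital stabilization is -2.4Δ₀ = -2.4 × 25130 = -60312 cm⁻¹.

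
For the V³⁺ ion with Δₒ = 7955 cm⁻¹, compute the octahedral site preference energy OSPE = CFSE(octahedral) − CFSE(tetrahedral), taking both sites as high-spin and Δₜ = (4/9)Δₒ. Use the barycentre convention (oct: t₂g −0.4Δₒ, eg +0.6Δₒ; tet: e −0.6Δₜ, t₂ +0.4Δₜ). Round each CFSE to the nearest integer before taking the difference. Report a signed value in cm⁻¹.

V sits in group 5; removing 3 electrons leaves V³⁺ with 5 − 3 = 2 d electrons.
Octahedral (high-spin): t₂g² eg⁰, CFSE = 2(−0.4) + 0(+0.6) = -0.8Δₒ = -0.8 × 7955 = -6364 cm⁻¹.
Tetrahedral e² t₂⁰ gives -1.2Δₜ = -1.2 × (4/9) × 7955 = -4243 cm⁻¹.
Subtracting, OSPE = -6364 − (-4243) = -2121 cm⁻¹.

-2121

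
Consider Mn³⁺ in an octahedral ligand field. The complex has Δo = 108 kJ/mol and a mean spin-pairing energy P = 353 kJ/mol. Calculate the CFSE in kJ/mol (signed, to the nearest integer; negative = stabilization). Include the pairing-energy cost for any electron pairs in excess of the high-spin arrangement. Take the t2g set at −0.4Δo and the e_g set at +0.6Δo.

Mn³⁺: group 7, so d-count = 7 − 3 = 4.
Here Δo < P (108 < 353), so the high-spin state is favoured.
That gives t2g^3 e_g^1.
Orbital CFSE = -0.6Δo = -0.6 × 108 = -65 kJ/mol.
High-spin has no excess pairs, so no pairing correction applies.

-65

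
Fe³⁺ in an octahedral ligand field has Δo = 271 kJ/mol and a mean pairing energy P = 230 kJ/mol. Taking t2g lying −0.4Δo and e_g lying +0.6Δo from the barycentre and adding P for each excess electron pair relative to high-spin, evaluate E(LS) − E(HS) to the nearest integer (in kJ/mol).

-82

Group 8 minus oxidation state +3 gives a d⁵ configuration for Fe³⁺.
High-spin d⁵ fills as t2g^3 e_g^2 with CFSE 3(−0.4) + 2(+0.6) = 0.0Δo = 0 kJ/mol.
Low-spin: t2g^5 e_g^0, orbital CFSE = -2.0Δo = -542 kJ/mol; plus 2 excess pairs × P = +460 kJ/mol; total -82 kJ/mol.
Thus E(LS) − E(HS) = -82 kJ/mol.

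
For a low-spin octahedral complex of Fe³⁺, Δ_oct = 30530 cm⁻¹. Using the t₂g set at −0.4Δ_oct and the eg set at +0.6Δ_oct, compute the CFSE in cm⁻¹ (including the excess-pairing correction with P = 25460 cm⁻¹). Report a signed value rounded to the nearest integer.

Group 8 minus oxidation state +3 gives a d⁵ configuration for Fe³⁺.
Electron filling gives t₂g⁵ eg⁰.
The orbital stabilization is -2.0Δ_oct = -2.0 × 30530 = -61060 cm⁻¹.
High-spin d⁵ would be t₂g³ eg² with 0 pairs; low-spin has 2, so 2 excess pairs cost +2P = +50920 cm⁻¹.
Combining: -61060 + 50920 = -10140 cm⁻¹.

-10140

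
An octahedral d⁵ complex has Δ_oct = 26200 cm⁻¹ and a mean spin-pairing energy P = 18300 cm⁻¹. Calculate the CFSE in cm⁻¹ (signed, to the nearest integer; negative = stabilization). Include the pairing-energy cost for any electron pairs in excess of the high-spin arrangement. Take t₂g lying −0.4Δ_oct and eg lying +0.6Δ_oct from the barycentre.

-15800

Since Δ_oct = 26200 cm⁻¹ > P = 18300 cm⁻¹, the complex adopts the low-spin configuration.
Configuration: t₂g⁵ eg⁰.
Orbital CFSE = -2.0Δ_oct = -2.0 × 26200 = -52400 cm⁻¹.
Excess pairs vs high-spin: 2 − 0 = 2; pairing cost = +36600 cm⁻¹.
Net CFSE = -52400 + 36600 = -15800 cm⁻¹.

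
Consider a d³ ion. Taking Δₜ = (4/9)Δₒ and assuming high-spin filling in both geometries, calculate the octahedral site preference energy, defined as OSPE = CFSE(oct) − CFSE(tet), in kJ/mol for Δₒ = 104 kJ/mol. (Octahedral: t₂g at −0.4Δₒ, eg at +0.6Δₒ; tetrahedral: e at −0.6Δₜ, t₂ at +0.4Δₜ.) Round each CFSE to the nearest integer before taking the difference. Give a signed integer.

Octahedral (high-spin): t₂g³ eg⁰, CFSE = 3(−0.4) + 0(+0.6) = -1.2Δₒ = -1.2 × 104 = -125 kJ/mol.
In a tetrahedral site the filling is e² t₂¹: CFSE(tet) = -0.8Δₜ = -0.8 × (4/9)(104) = -37 kJ/mol.
OSPE = -125 − (-37) = -88 kJ/mol.

-88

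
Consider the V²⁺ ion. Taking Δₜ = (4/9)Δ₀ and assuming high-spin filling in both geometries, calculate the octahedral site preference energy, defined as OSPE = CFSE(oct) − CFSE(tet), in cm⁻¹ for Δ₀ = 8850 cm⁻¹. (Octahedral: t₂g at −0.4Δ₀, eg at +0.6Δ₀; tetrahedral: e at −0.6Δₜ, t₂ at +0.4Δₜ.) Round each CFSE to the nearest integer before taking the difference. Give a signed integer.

-7473

Group 5 minus oxidation state +2 gives a d³ configuration for V²⁺.
In an octahedral site d³ (HS) is t₂g³ eg⁰, giving CFSE(oct) = -1.2Δ₀ = -10620 cm⁻¹.
In a tetrahedral site the filling is e² t₂¹: CFSE(tet) = -0.8Δₜ = -0.8 × (4/9)(8850) = -3147 cm⁻¹.
OSPE = -10620 − (-3147) = -7473 cm⁻¹.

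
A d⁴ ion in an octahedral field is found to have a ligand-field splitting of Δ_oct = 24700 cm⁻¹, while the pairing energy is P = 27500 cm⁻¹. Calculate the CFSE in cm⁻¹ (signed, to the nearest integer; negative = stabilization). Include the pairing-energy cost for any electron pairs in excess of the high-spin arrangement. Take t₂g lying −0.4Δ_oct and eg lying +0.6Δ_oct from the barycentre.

Here Δ_oct < P (24700 < 27500), so the high-spin state is favoured.
Configuration: t₂g³ eg¹.
Orbital CFSE = -0.6Δ_oct = -0.6 × 24700 = -14820 cm⁻¹.
High-spin has no excess pairs, so no pairing correction applies.

-14820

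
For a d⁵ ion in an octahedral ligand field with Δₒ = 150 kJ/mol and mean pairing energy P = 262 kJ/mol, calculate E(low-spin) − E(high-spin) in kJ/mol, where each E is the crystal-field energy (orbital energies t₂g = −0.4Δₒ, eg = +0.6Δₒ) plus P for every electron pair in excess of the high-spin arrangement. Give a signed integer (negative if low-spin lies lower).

High-spin d⁵ fills as t₂g³ eg² with CFSE 3(−0.4) + 2(+0.6) = 0.0Δₒ = 0 kJ/mol.
Low-spin t₂g⁵ eg⁰ gives -2.0Δₒ = -300 kJ/mol, but forming 2 extra pairs costs 2P = 524 kJ/mol, so E(LS) = -300 + 524 = 224 kJ/mol.
Thus E(LS) − E(HS) = 224 kJ/mol.

224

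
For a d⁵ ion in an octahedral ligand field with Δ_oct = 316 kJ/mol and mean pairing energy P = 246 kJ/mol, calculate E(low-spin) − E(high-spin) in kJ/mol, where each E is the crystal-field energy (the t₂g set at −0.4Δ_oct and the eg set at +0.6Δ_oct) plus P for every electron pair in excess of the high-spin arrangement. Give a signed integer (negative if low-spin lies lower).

High-spin d⁵ fills as t₂g³ eg² with CFSE 3(−0.4) + 2(+0.6) = 0.0Δ_oct = 0 kJ/mol.
For low-spin the configuration is t₂g⁵ eg⁰: orbital energy -2.0 × 316 = -632 kJ/mol, and 2 additional pairs relative to high-spin add 492 kJ/mol, giving -140 kJ/mol.
The difference is -140 − (0) = -140 kJ/mol, so low-spin lies lower.

-140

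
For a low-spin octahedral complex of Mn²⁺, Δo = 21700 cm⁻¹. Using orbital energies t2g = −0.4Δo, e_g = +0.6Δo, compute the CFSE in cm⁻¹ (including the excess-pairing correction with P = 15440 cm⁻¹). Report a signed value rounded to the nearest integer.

Group 7 minus oxidation state +2 gives a d⁵ configuration for Mn²⁺.
Configuration: t2g^5 e_g^0.
Orbital CFSE = 5(-0.4) + 0(0.6) = -2.0Δo = -2.0 × 21700 = -43400 cm⁻¹.
High-spin d⁵ would be t2g^3 e_g^2 with 0 pairs; low-spin has 2, so 2 excess pairs cost +2P = +30880 cm⁻¹.
Net CFSE = -43400 + 30880 = -12520 cm⁻¹.

-12520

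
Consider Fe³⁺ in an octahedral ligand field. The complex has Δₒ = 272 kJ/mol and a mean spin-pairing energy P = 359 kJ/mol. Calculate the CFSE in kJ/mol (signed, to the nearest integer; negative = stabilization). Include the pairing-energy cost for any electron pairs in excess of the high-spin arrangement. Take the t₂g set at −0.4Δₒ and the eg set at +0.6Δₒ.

Fe is in group 8, so Fe³⁺ is d⁵ (8 − 3 = 5).
Δₒ < P, so pairing is avoided: the ground state is high-spin.
Filling d⁵ accordingly: t₂g³ eg².
Orbital CFSE = 0.0Δₒ = 0.0 × 272 = 0 kJ/mol.
High-spin has no excess pairs, so no pairing correction applies.

0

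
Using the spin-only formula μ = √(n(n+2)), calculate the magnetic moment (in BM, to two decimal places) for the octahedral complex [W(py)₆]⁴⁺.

2.83 BM

py is neutral, so the +4 overall charge sits on W: oxidation state +4.
W⁴⁺: group 6, so d-count = 6 − 4 = 2.
Configuration: t2g^2 e_g^0 → 2 unpaired electrons.
μ(spin-only) = √[2(2+2)] = √8 ≈ 2.83 BM.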